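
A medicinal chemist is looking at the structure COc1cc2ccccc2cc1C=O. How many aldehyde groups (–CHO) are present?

The aldehyde motif appears at heavy-atom position 13 in the SMILES.
Other groups present: 1 ether.
Aldehyde count: 1.

1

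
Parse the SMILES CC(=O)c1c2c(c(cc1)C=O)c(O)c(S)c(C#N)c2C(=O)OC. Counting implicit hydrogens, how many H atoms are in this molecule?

Walk through each heavy atom and fill implicit hydrogens from standard valence (C 4, N 3, O 2, S 2, halogen 1); for lowercase aromatic atoms, an aromatic c carries 1 H when it has two neighbours and 0 H with three, and aromatic n carries 0 H:
  atom 1: C, bond orders sum to 1 (valence 4) → 3 H
  atom 2: C, bond orders sum to 4 (valence 4) → 0 H
  atom 3: O, bond orders sum to 2 (valence 2) → 0 H
  atom 4: aromatic c, 3 neighbours → 0 H
  atom 5: aromatic c, 3 neighbours → 0 H
  atom 6: aromatic c, 3 neighbours → 0 H
  atom 7: aromatic c, 3 neighbours → 0 H
  atom 8: aromatic c, 2 neighbours → 1 H
  atom 9: aromatic c, 2 neighbours → 1 H
  atom 10: C, bond orders sum to 3 (valence 4) → 1 H
  atom 11: O, bond orders sum to 2 (valence 2) → 0 H
  atom 12: aromatic c, 3 neighbours → 0 H
  atom 13: O, bond orders sum to 1 (valence 2) → 1 H
  atom 14: aromatic c, 3 neighbours → 0 H
  atom 15: S, bond orders sum to 1 (valence 2) → 1 H
  atom 16: aromatic c, 3 neighbours → 0 H
  atom 17: C, bond orders sum to 4 (valence 4) → 0 H
  atom 18: N, bond orders sum to 3 (valence 3) → 0 H
  atom 19: aromatic c, 3 neighbours → 0 H
  atom 20: C, bond orders sum to 4 (valence 4) → 0 H
  atom 21: O, bond orders sum to 2 (valence 2) → 0 H
  atom 22: O, bond orders sum to 2 (valence 2) → 0 H
  atom 23: C, bond orders sum to 1 (valence 4) → 3 H
Total hydrogens: 11.

11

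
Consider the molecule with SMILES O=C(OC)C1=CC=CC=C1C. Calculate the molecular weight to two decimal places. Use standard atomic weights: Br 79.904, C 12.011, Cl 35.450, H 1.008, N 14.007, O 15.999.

First, the molecular formula is C9H10O2 (counting implicit H from valence).
  C: 9 × 12.011 = 108.099
  H: 10 × 1.008 = 10.080
  O: 2 × 15.999 = 31.998
Sum: 9×12.011 + 10×1.008 + 2×15.999 = 150.177 → 150.18 g/mol.

150.18 g/mol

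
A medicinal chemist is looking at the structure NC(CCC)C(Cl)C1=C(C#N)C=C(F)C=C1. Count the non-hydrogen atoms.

16

Every atom symbol written in the SMILES (organic subset) is one heavy atom; implicit H are not written.
Heavy atoms by element → C:12, Cl:1, F:1, N:2.
Total: 16.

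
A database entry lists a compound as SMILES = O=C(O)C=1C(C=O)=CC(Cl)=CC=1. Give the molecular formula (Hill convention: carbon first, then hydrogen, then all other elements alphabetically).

C8H5ClO3

Walk through each heavy atom and fill implicit hydrogens from standard valence (C 4, N 3, O 2, S 2, halogen 1):
  atom 1: O, bond orders sum to 2 (valence 2) → 0 H
  atom 2: C, bond orders sum to 4 (valence 4) → 0 H
  atom 3: O, bond orders sum to 1 (valence 2) → 1 H
  atom 4: C, bond orders sum to 4 (valence 4) → 0 H
  atom 5: C, bond orders sum to 4 (valence 4) → 0 H
  atom 6: C, bond orders sum to 3 (valence 4) → 1 H
  atom 7: O, bond orders sum to 2 (valence 2) → 0 H
  atom 8: C, bond orders sum to 3 (valence 4) → 1 H
  atom 9: C, bond orders sum to 4 (valence 4) → 0 H
  atom 10: Cl (halogen, monovalent) → 0 H
  atom 11: C, bond orders sum to 3 (valence 4) → 1 H
  atom 12: C, bond orders sum to 3 (valence 4) → 1 H
Totals → C:8, H:5, Cl:1, O:3.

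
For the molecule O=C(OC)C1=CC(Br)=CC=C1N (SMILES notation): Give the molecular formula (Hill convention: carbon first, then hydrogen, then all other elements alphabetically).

C8H8BrNO2

Walk through each heavy atom and fill implicit hydrogens from standard valence (C 4, N 3, O 2, S 2, halogen 1):
  atom 1: O, bond orders sum to 2 (valence 2) → 0 H
  atom 2: C, bond orders sum to 4 (valence 4) → 0 H
  atom 3: O, bond orders sum to 2 (valence 2) → 0 H
  atom 4: C, bond orders sum to 1 (valence 4) → 3 H
  atom 5: C, bond orders sum to 4 (valence 4) → 0 H
  atom 6: C, bond orders sum to 3 (valence 4) → 1 H
  atom 7: C, bond orders sum to 4 (valence 4) → 0 H
  atom 8: Br (halogen, monovalent) → 0 H
  atom 9: C, bond orders sum to 3 (valence 4) → 1 H
  atom 10: C, bond orders sum to 3 (valence 4) → 1 H
  atom 11: C, bond orders sum to 4 (valence 4) → 0 H
  atom 12: N, bond orders sum to 1 (valence 3) → 2 H
Totals → C:8, H:8, Br:1, N:1, O:2.
In Hill order: C8H8BrNO2.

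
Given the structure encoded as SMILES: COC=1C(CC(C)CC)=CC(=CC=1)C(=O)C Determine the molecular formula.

C14H20O2

Walk through each heavy atom and fill implicit hydrogens from standard valence (C 4, N 3, O 2, S 2, halogen 1):
  atom 1: C, bond orders sum to 1 (valence 4) → 3 H
  atom 2: O, bond orders sum to 2 (valence 2) → 0 H
  atom 3: C, bond orders sum to 4 (valence 4) → 0 H
  atom 4: C, bond orders sum to 4 (valence 4) → 0 H
  atom 5: C, bond orders sum to 2 (valence 4) → 2 H
  atom 6: C, bond orders sum to 3 (valence 4) → 1 H
  atom 7: C, bond orders sum to 1 (valence 4) → 3 H
  atom 8: C, bond orders sum to 2 (valence 4) → 2 H
  atom 9: C, bond orders sum to 1 (valence 4) → 3 H
  atom 10: C, bond orders sum to 3 (valence 4) → 1 H
  atom 11: C, bond orders sum to 4 (valence 4) → 0 H
  atom 12: C, bond orders sum to 3 (valence 4) → 1 H
  atom 13: C, bond orders sum to 3 (valence 4) → 1 H
  atom 14: C, bond orders sum to 4 (valence 4) → 0 H
  atom 15: O, bond orders sum to 2 (valence 2) → 0 H
  atom 16: C, bond orders sum to 1 (valence 4) → 3 H
Totals → C:14, H:20, O:2.
In Hill order: C14H20O2.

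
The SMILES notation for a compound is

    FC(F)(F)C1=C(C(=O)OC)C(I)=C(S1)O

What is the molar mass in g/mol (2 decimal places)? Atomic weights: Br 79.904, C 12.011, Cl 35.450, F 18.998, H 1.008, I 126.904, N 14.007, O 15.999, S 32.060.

352.06 g/mol

First, the molecular formula is C7H4F3IO3S (counting implicit H from valence).
  C: 7 × 12.011 = 84.077
  F: 3 × 18.998 = 56.994
  H: 4 × 1.008 = 4.032
  I: 1 × 126.904 = 126.904
  O: 3 × 15.999 = 47.997
  S: 1 × 32.060 = 32.060
Sum: 7×12.011 + 3×18.998 + 4×1.008 + 1×126.904 + 3×15.999 + 1×32.060 = 352.064 → 352.06 g/mol.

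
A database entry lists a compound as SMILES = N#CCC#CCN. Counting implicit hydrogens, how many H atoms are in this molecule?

Walk through each heavy atom and fill implicit hydrogens from standard valence (C 4, N 3, O 2, S 2, halogen 1):
  atom 1: N, bond orders sum to 3 (valence 3) → 0 H
  atom 2: C, bond orders sum to 4 (valence 4) → 0 H
  atom 3: C, bond orders sum to 2 (valence 4) → 2 H
  atom 4: C, bond orders sum to 4 (valence 4) → 0 H
  atom 5: C, bond orders sum to 4 (valence 4) → 0 H
  atom 6: C, bond orders sum to 2 (valence 4) → 2 H
  atom 7: N, bond orders sum to 1 (valence 3) → 2 H
Total hydrogens: 6.

6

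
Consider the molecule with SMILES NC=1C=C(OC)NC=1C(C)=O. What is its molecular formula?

C7H10N2O2

Walk through each heavy atom and fill implicit hydrogens from standard valence (C 4, N 3, O 2, S 2, halogen 1):
  atom 1: N, bond orders sum to 1 (valence 3) → 2 H
  atom 2: C, bond orders sum to 4 (valence 4) → 0 H
  atom 3: C, bond orders sum to 3 (valence 4) → 1 H
  atom 4: C, bond orders sum to 4 (valence 4) → 0 H
  atom 5: O, bond orders sum to 2 (valence 2) → 0 H
  atom 6: C, bond orders sum to 1 (valence 4) → 3 H
  atom 7: N, bond orders sum to 2 (valence 3) → 1 H
  atom 8: C, bond orders sum to 4 (valence 4) → 0 H
  atom 9: C, bond orders sum to 4 (valence 4) → 0 H
  atom 10: C, bond orders sum to 1 (valence 4) → 3 H
  atom 11: O, bond orders sum to 2 (valence 2) → 0 H
Totals → C:7, H:10, N:2, O:2.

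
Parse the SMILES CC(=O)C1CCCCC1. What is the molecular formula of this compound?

Walk through each heavy atom and fill implicit hydrogens from standard valence (C 4, N 3, O 2, S 2, halogen 1):
  atom 1: C, bond orders sum to 1 (valence 4) → 3 H
  atom 2: C, bond orders sum to 4 (valence 4) → 0 H
  atom 3: O, bond orders sum to 2 (valence 2) → 0 H
  atom 4: C, bond orders sum to 3 (valence 4) → 1 H
  atom 5: C, bond orders sum to 2 (valence 4) → 2 H
  atom 6: C, bond orders sum to 2 (valence 4) → 2 H
  atom 7: C, bond orders sum to 2 (valence 4) → 2 H
  atom 8: C, bond orders sum to 2 (valence 4) → 2 H
  atom 9: C, bond orders sum to 2 (valence 4) → 2 H
Totals → C:8, H:14, O:1.

C8H14O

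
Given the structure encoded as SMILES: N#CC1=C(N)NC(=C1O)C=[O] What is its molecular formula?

Walk through each heavy atom and fill implicit hydrogens from standard valence (C 4, N 3, O 2, S 2, halogen 1):
  atom 1: N, bond orders sum to 3 (valence 3) → 0 H
  atom 2: C, bond orders sum to 4 (valence 4) → 0 H
  atom 3: C, bond orders sum to 4 (valence 4) → 0 H
  atom 4: C, bond orders sum to 4 (valence 4) → 0 H
  atom 5: N, bond orders sum to 1 (valence 3) → 2 H
  atom 6: N, bond orders sum to 2 (valence 3) → 1 H
  atom 7: C, bond orders sum to 4 (valence 4) → 0 H
  atom 8: C, bond orders sum to 4 (valence 4) → 0 H
  atom 9: O, bond orders sum to 1 (valence 2) → 1 H
  atom 10: C, bond orders sum to 3 (valence 4) → 1 H
  atom 11: O with explicit H count 0
Totals → C:6, H:5, N:3, O:2.
In Hill order: C6H5N3O2.

C6H5N3O2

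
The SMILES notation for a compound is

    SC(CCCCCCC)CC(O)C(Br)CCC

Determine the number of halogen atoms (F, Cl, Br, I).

1

Halogen atoms appear at heavy-atom position 14 (1×Br).
Other groups present: 1 hydroxyl, 1 thiol.
Halogen count: 1.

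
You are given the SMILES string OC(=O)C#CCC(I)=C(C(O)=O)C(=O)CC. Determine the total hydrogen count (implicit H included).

Walk through each heavy atom and fill implicit hydrogens from standard valence (C 4, N 3, O 2, S 2, halogen 1):
  atom 1: O, bond orders sum to 1 (valence 2) → 1 H
  atom 2: C, bond orders sum to 4 (valence 4) → 0 H
  atom 3: O, bond orders sum to 2 (valence 2) → 0 H
  atom 4: C, bond orders sum to 4 (valence 4) → 0 H
  atom 5: C, bond orders sum to 4 (valence 4) → 0 H
  atom 6: C, bond orders sum to 2 (valence 4) → 2 H
  atom 7: C, bond orders sum to 4 (valence 4) → 0 H
  atom 8: I (halogen, monovalent) → 0 H
  atom 9: C, bond orders sum to 4 (valence 4) → 0 H
  atom 10: C, bond orders sum to 4 (valence 4) → 0 H
  atom 11: O, bond orders sum to 1 (valence 2) → 1 H
  atom 12: O, bond orders sum to 2 (valence 2) → 0 H
  atom 13: C, bond orders sum to 4 (valence 4) → 0 H
  atom 14: O, bond orders sum to 2 (valence 2) → 0 H
  atom 15: C, bond orders sum to 2 (valence 4) → 2 H
  atom 16: C, bond orders sum to 1 (valence 4) → 3 H
Total hydrogens: 9.

9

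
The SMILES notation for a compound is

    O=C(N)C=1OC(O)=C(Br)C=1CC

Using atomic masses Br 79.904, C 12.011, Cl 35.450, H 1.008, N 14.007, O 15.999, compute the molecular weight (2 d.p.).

234.05 g/mol

First, the molecular formula is C7H8BrNO3 (counting implicit H from valence).
  Br: 1 × 79.904 = 79.904
  C: 7 × 12.011 = 84.077
  H: 8 × 1.008 = 8.064
  N: 1 × 14.007 = 14.007
  O: 3 × 15.999 = 47.997
Sum: 1×79.904 + 7×12.011 + 8×1.008 + 1×14.007 + 3×15.999 = 234.049 → 234.05 g/mol.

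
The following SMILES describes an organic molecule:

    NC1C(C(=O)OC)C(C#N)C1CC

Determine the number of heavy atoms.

13

Every atom symbol written in the SMILES (organic subset) is one heavy atom; implicit H are not written.
Heavy atoms by element → C:9, N:2, O:2.
Total: 13.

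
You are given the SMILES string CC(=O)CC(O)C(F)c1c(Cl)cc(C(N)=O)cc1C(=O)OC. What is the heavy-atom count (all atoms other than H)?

Every atom symbol written in the SMILES (organic subset) is one heavy atom; implicit H are not written.
Heavy atoms by element → C:14, Cl:1, F:1, N:1, O:5.
Total: 22.

22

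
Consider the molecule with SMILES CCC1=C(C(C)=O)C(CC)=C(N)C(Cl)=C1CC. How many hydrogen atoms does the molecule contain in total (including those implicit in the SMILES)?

20

Walk through each heavy atom and fill implicit hydrogens from standard valence (C 4, N 3, O 2, S 2, halogen 1):
  atom 1: C, bond orders sum to 1 (valence 4) → 3 H
  atom 2: C, bond orders sum to 2 (valence 4) → 2 H
  atom 3: C, bond orders sum to 4 (valence 4) → 0 H
  atom 4: C, bond orders sum to 4 (valence 4) → 0 H
  atom 5: C, bond orders sum to 4 (valence 4) → 0 H
  atom 6: C, bond orders sum to 1 (valence 4) → 3 H
  atom 7: O, bond orders sum to 2 (valence 2) → 0 H
  atom 8: C, bond orders sum to 4 (valence 4) → 0 H
  atom 9: C, bond orders sum to 2 (valence 4) → 2 H
  atom 10: C, bond orders sum to 1 (valence 4) → 3 H
  atom 11: C, bond orders sum to 4 (valence 4) → 0 H
  atom 12: N, bond orders sum to 1 (valence 3) → 2 H
  atom 13: C, bond orders sum to 4 (valence 4) → 0 H
  atom 14: Cl (halogen, monovalent) → 0 H
  atom 15: C, bond orders sum to 4 (valence 4) → 0 H
  atom 16: C, bond orders sum to 2 (valence 4) → 2 H
  atom 17: C, bond orders sum to 1 (valence 4) → 3 H
Total hydrogens: 20.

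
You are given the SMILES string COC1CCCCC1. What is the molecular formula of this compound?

Walk through each heavy atom and fill implicit hydrogens from standard valence (C 4, N 3, O 2, S 2, halogen 1):
  atom 1: C, bond orders sum to 1 (valence 4) → 3 H
  atom 2: O, bond orders sum to 2 (valence 2) → 0 H
  atom 3: C, bond orders sum to 3 (valence 4) → 1 H
  atom 4: C, bond orders sum to 2 (valence 4) → 2 H
  atom 5: C, bond orders sum to 2 (valence 4) → 2 H
  atom 6: C, bond orders sum to 2 (valence 4) → 2 H
  atom 7: C, bond orders sum to 2 (valence 4) → 2 H
  atom 8: C, bond orders sum to 2 (valence 4) → 2 H
Totals → C:7, H:14, O:1.
In Hill order: C7H14O.

C7H14O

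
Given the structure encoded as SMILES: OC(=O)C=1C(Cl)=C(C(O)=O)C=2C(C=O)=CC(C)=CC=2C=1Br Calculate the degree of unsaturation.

Molecular formula: C14H8BrClO5.
DoU = (2C + 2 + N − H − X) / 2, where X is the halogen count and O/S are ignored.
    = (2·14 + 2 + 0 − 8 − 2) / 2 = 20 / 2 = 10.

10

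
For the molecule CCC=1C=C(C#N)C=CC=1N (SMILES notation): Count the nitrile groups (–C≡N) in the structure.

1

The nitrile motif appears at heavy-atom position 6 in the SMILES.
Other groups present: 1 primary amine.
Nitrile count: 1.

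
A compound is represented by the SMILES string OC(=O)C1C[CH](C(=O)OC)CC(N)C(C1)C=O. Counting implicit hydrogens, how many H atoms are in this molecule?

17

Walk through each heavy atom and fill implicit hydrogens from standard valence (C 4, N 3, O 2, S 2, halogen 1):
  atom 1: O, bond orders sum to 1 (valence 2) → 1 H
  atom 2: C, bond orders sum to 4 (valence 4) → 0 H
  atom 3: O, bond orders sum to 2 (valence 2) → 0 H
  atom 4: C, bond orders sum to 3 (valence 4) → 1 H
  atom 5: C, bond orders sum to 2 (valence 4) → 2 H
  atom 6: C with explicit H count 1
  atom 7: C, bond orders sum to 4 (valence 4) → 0 H
  atom 8: O, bond orders sum to 2 (valence 2) → 0 H
  atom 9: O, bond orders sum to 2 (valence 2) → 0 H
  atom 10: C, bond orders sum to 1 (valence 4) → 3 H
  atom 11: C, bond orders sum to 2 (valence 4) → 2 H
  atom 12: C, bond orders sum to 3 (valence 4) → 1 H
  atom 13: N, bond orders sum to 1 (valence 3) → 2 H
  atom 14: C, bond orders sum to 3 (valence 4) → 1 H
  atom 15: C, bond orders sum to 2 (valence 4) → 2 H
  atom 16: C, bond orders sum to 3 (valence 4) → 1 H
  atom 17: O, bond orders sum to 2 (valence 2) → 0 H
Total hydrogens: 17.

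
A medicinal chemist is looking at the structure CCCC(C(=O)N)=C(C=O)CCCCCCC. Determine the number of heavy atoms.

Every atom symbol written in the SMILES (organic subset) is one heavy atom; implicit H are not written.
Heavy atoms by element → C:14, N:1, O:2.
Total: 17.

17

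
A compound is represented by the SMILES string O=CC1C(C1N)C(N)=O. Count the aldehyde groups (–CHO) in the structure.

1

The aldehyde motif appears at heavy-atom position 2 in the SMILES.
Other groups present: 1 amide, 1 primary amine.
Aldehyde count: 1.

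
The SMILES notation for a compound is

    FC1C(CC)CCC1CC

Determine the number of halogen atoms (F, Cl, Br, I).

Halogen atoms appear at heavy-atom position 1 (1×F).
Halogen count: 1.

1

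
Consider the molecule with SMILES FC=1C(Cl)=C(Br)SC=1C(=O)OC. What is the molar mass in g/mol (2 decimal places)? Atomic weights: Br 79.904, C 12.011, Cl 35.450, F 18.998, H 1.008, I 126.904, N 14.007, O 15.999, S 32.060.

273.50 g/mol

First, the molecular formula is C6H3BrClFO2S (counting implicit H from valence).
  Br: 1 × 79.904 = 79.904
  C: 6 × 12.011 = 72.066
  Cl: 1 × 35.450 = 35.450
  F: 1 × 18.998 = 18.998
  H: 3 × 1.008 = 3.024
  O: 2 × 15.999 = 31.998
  S: 1 × 32.060 = 32.060
Sum: 1×79.904 + 6×12.011 + 1×35.450 + 1×18.998 + 3×1.008 + 2×15.999 + 1×32.060 = 273.500 → 273.50 g/mol.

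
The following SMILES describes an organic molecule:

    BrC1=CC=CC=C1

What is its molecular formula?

C6H5Br

Walk through each heavy atom and fill implicit hydrogens from standard valence (C 4, N 3, O 2, S 2, halogen 1):
  atom 1: Br (halogen, monovalent) → 0 H
  atom 2: C, bond orders sum to 4 (valence 4) → 0 H
  atom 3: C, bond orders sum to 3 (valence 4) → 1 H
  atom 4: C, bond orders sum to 3 (valence 4) → 1 H
  atom 5: C, bond orders sum to 3 (valence 4) → 1 H
  atom 6: C, bond orders sum to 3 (valence 4) → 1 H
  atom 7: C, bond orders sum to 3 (valence 4) → 1 H
Totals → C:6, H:5, Br:1.
In Hill order: C6H5Br.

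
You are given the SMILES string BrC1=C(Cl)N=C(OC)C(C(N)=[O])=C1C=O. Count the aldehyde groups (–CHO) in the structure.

The aldehyde motif appears at heavy-atom position 14 in the SMILES.
Other groups present: 1 amide, 1 ether.
Aldehyde count: 1.

1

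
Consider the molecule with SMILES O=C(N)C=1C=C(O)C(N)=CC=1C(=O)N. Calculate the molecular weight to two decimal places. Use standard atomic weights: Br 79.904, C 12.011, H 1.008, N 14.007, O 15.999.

195.18 g/mol

First, the molecular formula is C8H9N3O3 (counting implicit H from valence).
  C: 8 × 12.011 = 96.088
  H: 9 × 1.008 = 9.072
  N: 3 × 14.007 = 42.021
  O: 3 × 15.999 = 47.997
Sum: 8×12.011 + 9×1.008 + 3×14.007 + 3×15.999 = 195.178 → 195.18 g/mol.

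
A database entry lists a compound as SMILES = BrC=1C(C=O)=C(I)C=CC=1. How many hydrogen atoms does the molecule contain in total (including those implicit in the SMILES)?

4

Walk through each heavy atom and fill implicit hydrogens from standard valence (C 4, N 3, O 2, S 2, halogen 1):
  atom 1: Br (halogen, monovalent) → 0 H
  atom 2: C, bond orders sum to 4 (valence 4) → 0 H
  atom 3: C, bond orders sum to 4 (valence 4) → 0 H
  atom 4: C, bond orders sum to 3 (valence 4) → 1 H
  atom 5: O, bond orders sum to 2 (valence 2) → 0 H
  atom 6: C, bond orders sum to 4 (valence 4) → 0 H
  atom 7: I (halogen, monovalent) → 0 H
  atom 8: C, bond orders sum to 3 (valence 4) → 1 H
  atom 9: C, bond orders sum to 3 (valence 4) → 1 H
  atom 10: C, bond orders sum to 3 (valence 4) → 1 H
Total hydrogens: 4.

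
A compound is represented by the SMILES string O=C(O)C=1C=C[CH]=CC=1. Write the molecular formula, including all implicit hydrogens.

Walk through each heavy atom and fill implicit hydrogens from standard valence (C 4, N 3, O 2, S 2, halogen 1):
  atom 1: O, bond orders sum to 2 (valence 2) → 0 H
  atom 2: C, bond orders sum to 4 (valence 4) → 0 H
  atom 3: O, bond orders sum to 1 (valence 2) → 1 H
  atom 4: C, bond orders sum to 4 (valence 4) → 0 H
  atom 5: C, bond orders sum to 3 (valence 4) → 1 H
  atom 6: C, bond orders sum to 3 (valence 4) → 1 H
  atom 7: C with explicit H count 1
  atom 8: C, bond orders sum to 3 (valence 4) → 1 H
  atom 9: C, bond orders sum to 3 (valence 4) → 1 H
Totals → C:7, H:6, O:2.
In Hill order: C7H6O2.

C7H6O2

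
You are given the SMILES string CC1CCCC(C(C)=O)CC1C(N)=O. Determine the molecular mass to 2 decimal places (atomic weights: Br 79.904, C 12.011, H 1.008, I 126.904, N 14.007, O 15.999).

First, the molecular formula is C11H19NO2 (counting implicit H from valence).
  C: 11 × 12.011 = 132.121
  H: 19 × 1.008 = 19.152
  N: 1 × 14.007 = 14.007
  O: 2 × 15.999 = 31.998
Sum: 11×12.011 + 19×1.008 + 1×14.007 + 2×15.999 = 197.278 → 197.28 g/mol.

197.28 g/mol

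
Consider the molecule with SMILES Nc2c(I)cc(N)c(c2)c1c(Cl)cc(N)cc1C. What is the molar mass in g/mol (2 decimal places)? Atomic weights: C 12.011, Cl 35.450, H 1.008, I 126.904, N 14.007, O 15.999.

373.62 g/mol

First, the molecular formula is C13H13ClIN3 (counting implicit H from valence).
  C: 13 × 12.011 = 156.143
  Cl: 1 × 35.450 = 35.450
  H: 13 × 1.008 = 13.104
  I: 1 × 126.904 = 126.904
  N: 3 × 14.007 = 42.021
Sum: 13×12.011 + 1×35.450 + 13×1.008 + 1×126.904 + 3×14.007 = 373.622 → 373.62 g/mol.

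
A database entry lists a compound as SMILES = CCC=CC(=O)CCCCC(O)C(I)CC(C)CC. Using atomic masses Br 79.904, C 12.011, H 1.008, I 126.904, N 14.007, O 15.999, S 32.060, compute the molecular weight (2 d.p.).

First, the molecular formula is C16H29IO2 (counting implicit H from valence).
  C: 16 × 12.011 = 192.176
  H: 29 × 1.008 = 29.232
  I: 1 × 126.904 = 126.904
  O: 2 × 15.999 = 31.998
Sum: 16×12.011 + 29×1.008 + 1×126.904 + 2×15.999 = 380.310 → 380.31 g/mol.

380.31 g/mol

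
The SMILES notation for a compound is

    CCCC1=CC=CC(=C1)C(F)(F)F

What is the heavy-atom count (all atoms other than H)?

Every atom symbol written in the SMILES (organic subset) is one heavy atom; implicit H are not written.
Heavy atoms by element → C:10, F:3.
Total: 13.

13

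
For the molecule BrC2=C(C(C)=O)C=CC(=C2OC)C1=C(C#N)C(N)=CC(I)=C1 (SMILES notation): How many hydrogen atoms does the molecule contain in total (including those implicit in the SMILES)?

12

Walk through each heavy atom and fill implicit hydrogens from standard valence (C 4, N 3, O 2, S 2, halogen 1):
  atom 1: Br (halogen, monovalent) → 0 H
  atom 2: C, bond orders sum to 4 (valence 4) → 0 H
  atom 3: C, bond orders sum to 4 (valence 4) → 0 H
  atom 4: C, bond orders sum to 4 (valence 4) → 0 H
  atom 5: C, bond orders sum to 1 (valence 4) → 3 H
  atom 6: O, bond orders sum to 2 (valence 2) → 0 H
  atom 7: C, bond orders sum to 3 (valence 4) → 1 H
  atom 8: C, bond orders sum to 3 (valence 4) → 1 H
  atom 9: C, bond orders sum to 4 (valence 4) → 0 H
  atom 10: C, bond orders sum to 4 (valence 4) → 0 H
  atom 11: O, bond orders sum to 2 (valence 2) → 0 H
  atom 12: C, bond orders sum to 1 (valence 4) → 3 H
  atom 13: C, bond orders sum to 4 (valence 4) → 0 H
  atom 14: C, bond orders sum to 4 (valence 4) → 0 H
  atom 15: C, bond orders sum to 4 (valence 4) → 0 H
  atom 16: N, bond orders sum to 3 (valence 3) → 0 H
  atom 17: C, bond orders sum to 4 (valence 4) → 0 H
  atom 18: N, bond orders sum to 1 (valence 3) → 2 H
  atom 19: C, bond orders sum to 3 (valence 4) → 1 H
  atom 20: C, bond orders sum to 4 (valence 4) → 0 H
  atom 21: I (halogen, monovalent) → 0 H
  atom 22: C, bond orders sum to 3 (valence 4) → 1 H
Total hydrogens: 12.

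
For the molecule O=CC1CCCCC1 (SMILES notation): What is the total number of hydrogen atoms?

Walk through each heavy atom and fill implicit hydrogens from standard valence (C 4, N 3, O 2, S 2, halogen 1):
  atom 1: O, bond orders sum to 2 (valence 2) → 0 H
  atom 2: C, bond orders sum to 3 (valence 4) → 1 H
  atom 3: C, bond orders sum to 3 (valence 4) → 1 H
  atom 4: C, bond orders sum to 2 (valence 4) → 2 H
  atom 5: C, bond orders sum to 2 (valence 4) → 2 H
  atom 6: C, bond orders sum to 2 (valence 4) → 2 H
  atom 7: C, bond orders sum to 2 (valence 4) → 2 H
  atom 8: C, bond orders sum to 2 (valence 4) → 2 H
Total hydrogens: 12.

12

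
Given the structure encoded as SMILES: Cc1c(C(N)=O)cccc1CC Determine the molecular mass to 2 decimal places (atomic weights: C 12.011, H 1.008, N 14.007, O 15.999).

163.22 g/mol

First, the molecular formula is C10H13NO (counting implicit H from valence).
  C: 10 × 12.011 = 120.110
  H: 13 × 1.008 = 13.104
  N: 1 × 14.007 = 14.007
  O: 1 × 15.999 = 15.999
Sum: 10×12.011 + 13×1.008 + 1×14.007 + 1×15.999 = 163.220 → 163.22 g/mol.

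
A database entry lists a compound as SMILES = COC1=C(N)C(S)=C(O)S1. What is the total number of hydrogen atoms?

Walk through each heavy atom and fill implicit hydrogens from standard valence (C 4, N 3, O 2, S 2, halogen 1):
  atom 1: C, bond orders sum to 1 (valence 4) → 3 H
  atom 2: O, bond orders sum to 2 (valence 2) → 0 H
  atom 3: C, bond orders sum to 4 (valence 4) → 0 H
  atom 4: C, bond orders sum to 4 (valence 4) → 0 H
  atom 5: N, bond orders sum to 1 (valence 3) → 2 H
  atom 6: C, bond orders sum to 4 (valence 4) → 0 H
  atom 7: S, bond orders sum to 1 (valence 2) → 1 H
  atom 8: C, bond orders sum to 4 (valence 4) → 0 H
  atom 9: O, bond orders sum to 1 (valence 2) → 1 H
  atom 10: S, bond orders sum to 2 (valence 2) → 0 H
Total hydrogens: 7.

7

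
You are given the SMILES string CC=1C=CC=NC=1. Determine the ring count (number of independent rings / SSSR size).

In SMILES, each pair of matching ring-closure digits denotes one ring-closing bond; the number of such bonds equals the number of independent rings.
Ring-closure bonds here: 1.

1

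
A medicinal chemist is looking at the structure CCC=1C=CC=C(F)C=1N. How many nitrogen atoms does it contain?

Scan the SMILES for N atoms (remember two-letter symbols like Cl and Br are single atoms).
Nitrogen count: 1.

1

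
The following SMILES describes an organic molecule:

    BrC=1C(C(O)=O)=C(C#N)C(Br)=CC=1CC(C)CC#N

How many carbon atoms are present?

Count every carbon token in the SMILES (each C, including those in ring-closure positions and inside branches).
Carbon count: 13.

13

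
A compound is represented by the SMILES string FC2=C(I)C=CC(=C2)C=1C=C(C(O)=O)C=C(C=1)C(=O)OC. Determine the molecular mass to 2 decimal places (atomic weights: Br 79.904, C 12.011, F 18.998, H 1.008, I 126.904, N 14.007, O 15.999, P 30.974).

First, the molecular formula is C15H10FIO4 (counting implicit H from valence).
  C: 15 × 12.011 = 180.165
  F: 1 × 18.998 = 18.998
  H: 10 × 1.008 = 10.080
  I: 1 × 126.904 = 126.904
  O: 4 × 15.999 = 63.996
Sum: 15×12.011 + 1×18.998 + 10×1.008 + 1×126.904 + 4×15.999 = 400.143 → 400.14 g/mol.

400.14 g/mol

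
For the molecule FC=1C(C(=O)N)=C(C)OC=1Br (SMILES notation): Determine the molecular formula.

Walk through each heavy atom and fill implicit hydrogens from standard valence (C 4, N 3, O 2, S 2, halogen 1):
  atom 1: F (halogen, monovalent) → 0 H
  atom 2: C, bond orders sum to 4 (valence 4) → 0 H
  atom 3: C, bond orders sum to 4 (valence 4) → 0 H
  atom 4: C, bond orders sum to 4 (valence 4) → 0 H
  atom 5: O, bond orders sum to 2 (valence 2) → 0 H
  atom 6: N, bond orders sum to 1 (valence 3) → 2 H
  atom 7: C, bond orders sum to 4 (valence 4) → 0 H
  atom 8: C, bond orders sum to 1 (valence 4) → 3 H
  atom 9: O, bond orders sum to 2 (valence 2) → 0 H
  atom 10: C, bond orders sum to 4 (valence 4) → 0 H
  atom 11: Br (halogen, monovalent) → 0 H
Totals → C:6, H:5, Br:1, F:1, N:1, O:2.
In Hill order: C6H5BrFNO2.

C6H5BrFNO2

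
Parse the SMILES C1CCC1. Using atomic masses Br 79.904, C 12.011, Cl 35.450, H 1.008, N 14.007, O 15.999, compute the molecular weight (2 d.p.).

56.11 g/mol

First, the molecular formula is C4H8 (counting implicit H from valence).
  C: 4 × 12.011 = 48.044
  H: 8 × 1.008 = 8.064
Sum: 4×12.011 + 8×1.008 = 56.108 → 56.11 g/mol.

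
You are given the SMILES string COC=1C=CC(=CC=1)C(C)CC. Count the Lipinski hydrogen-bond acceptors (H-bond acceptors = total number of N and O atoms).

N atoms: 0; O atoms: 1.
Lipinski HBA = 0 + 1 = 1.

1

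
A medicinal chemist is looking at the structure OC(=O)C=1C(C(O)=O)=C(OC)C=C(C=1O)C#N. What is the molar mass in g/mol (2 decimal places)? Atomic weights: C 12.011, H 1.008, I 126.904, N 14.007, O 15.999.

First, the molecular formula is C10H7NO6 (counting implicit H from valence).
  C: 10 × 12.011 = 120.110
  H: 7 × 1.008 = 7.056
  N: 1 × 14.007 = 14.007
  O: 6 × 15.999 = 95.994
Sum: 10×12.011 + 7×1.008 + 1×14.007 + 6×15.999 = 237.167 → 237.17 g/mol.

237.17 g/mol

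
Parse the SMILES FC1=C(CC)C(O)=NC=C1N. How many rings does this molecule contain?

In SMILES, each pair of matching ring-closure digits denotes one ring-closing bond; the number of such bonds equals the number of independent rings.
Ring-closure bonds here: 1.

1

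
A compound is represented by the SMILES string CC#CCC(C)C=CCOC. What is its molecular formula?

C10H16O

Walk through each heavy atom and fill implicit hydrogens from standard valence (C 4, N 3, O 2, S 2, halogen 1):
  atom 1: C, bond orders sum to 1 (valence 4) → 3 H
  atom 2: C, bond orders sum to 4 (valence 4) → 0 H
  atom 3: C, bond orders sum to 4 (valence 4) → 0 H
  atom 4: C, bond orders sum to 2 (valence 4) → 2 H
  atom 5: C, bond orders sum to 3 (valence 4) → 1 H
  atom 6: C, bond orders sum to 1 (valence 4) → 3 H
  atom 7: C, bond orders sum to 3 (valence 4) → 1 H
  atom 8: C, bond orders sum to 3 (valence 4) → 1 H
  atom 9: C, bond orders sum to 2 (valence 4) → 2 H
  atom 10: O, bond orders sum to 2 (valence 2) → 0 H
  atom 11: C, bond orders sum to 1 (valence 4) → 3 H
Totals → C:10, H:16, O:1.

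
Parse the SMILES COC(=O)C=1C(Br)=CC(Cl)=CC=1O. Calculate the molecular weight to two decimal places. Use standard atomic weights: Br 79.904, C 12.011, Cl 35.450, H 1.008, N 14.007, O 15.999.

265.49 g/mol

First, the molecular formula is C8H6BrClO3 (counting implicit H from valence).
  Br: 1 × 79.904 = 79.904
  C: 8 × 12.011 = 96.088
  Cl: 1 × 35.450 = 35.450
  H: 6 × 1.008 = 6.048
  O: 3 × 15.999 = 47.997
Sum: 1×79.904 + 8×12.011 + 1×35.450 + 6×1.008 + 3×15.999 = 265.487 → 265.49 g/mol.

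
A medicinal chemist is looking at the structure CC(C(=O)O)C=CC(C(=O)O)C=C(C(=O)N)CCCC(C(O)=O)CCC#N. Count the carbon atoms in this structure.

Count every carbon token in the SMILES (each C, including those in ring-closure positions and inside branches).
Carbon count: 18.

18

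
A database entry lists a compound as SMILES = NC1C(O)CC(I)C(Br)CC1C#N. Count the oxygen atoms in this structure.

1

Scan the SMILES for O atoms (remember two-letter symbols like Cl and Br are single atoms).
Oxygen count: 1.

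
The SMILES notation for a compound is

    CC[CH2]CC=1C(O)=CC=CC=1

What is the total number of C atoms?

Count every carbon token in the SMILES (each C, including those in ring-closure positions and inside branches).
Carbon count: 10.

10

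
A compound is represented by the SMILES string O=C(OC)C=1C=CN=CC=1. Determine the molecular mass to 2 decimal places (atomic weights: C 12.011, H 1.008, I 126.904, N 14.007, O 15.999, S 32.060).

First, the molecular formula is C7H7NO2 (counting implicit H from valence).
  C: 7 × 12.011 = 84.077
  H: 7 × 1.008 = 7.056
  N: 1 × 14.007 = 14.007
  O: 2 × 15.999 = 31.998
Sum: 7×12.011 + 7×1.008 + 1×14.007 + 2×15.999 = 137.138 → 137.14 g/mol.

137.14 g/mol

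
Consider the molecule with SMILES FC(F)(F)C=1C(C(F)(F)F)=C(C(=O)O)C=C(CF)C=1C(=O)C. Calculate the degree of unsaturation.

Degree of unsaturation = (number of rings) + (number of π bonds).
Ring closures in the SMILES: 1.
π bonds: 5 double bonds (each 1 DoU) → 5 DoU from unsaturation.
Total DoU = 1 + 5 = 6.

6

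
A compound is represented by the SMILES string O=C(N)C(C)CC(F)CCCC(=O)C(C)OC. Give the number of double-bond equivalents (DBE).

Molecular formula: C12H22FNO3.
DoU = (2C + 2 + N − H − X) / 2, where X is the halogen count and O/S are ignored.
    = (2·12 + 2 + 1 − 22 − 1) / 2 = 4 / 2 = 2.

2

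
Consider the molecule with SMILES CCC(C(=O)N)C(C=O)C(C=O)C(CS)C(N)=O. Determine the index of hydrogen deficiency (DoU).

4

Degree of unsaturation = (number of rings) + (number of π bonds).
Ring closures in the SMILES: 0.
π bonds: 4 double bonds (each 1 DoU) → 4 DoU from unsaturation.
Total DoU = 0 + 4 = 4.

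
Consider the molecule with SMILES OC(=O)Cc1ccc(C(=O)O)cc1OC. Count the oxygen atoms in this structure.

Scan the SMILES for O atoms (remember two-letter symbols like Cl and Br are single atoms).
Oxygen count: 5.

5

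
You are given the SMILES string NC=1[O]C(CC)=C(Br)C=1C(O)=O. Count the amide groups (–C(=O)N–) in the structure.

0

Scan the SMILES for the amide motif — none present.
Groups that are present: 1 carboxylic acid, 1 primary amine.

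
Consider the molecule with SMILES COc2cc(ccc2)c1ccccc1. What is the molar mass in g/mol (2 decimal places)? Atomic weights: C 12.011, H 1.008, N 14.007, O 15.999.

First, the molecular formula is C13H12O (counting implicit H from valence).
  C: 13 × 12.011 = 156.143
  H: 12 × 1.008 = 12.096
  O: 1 × 15.999 = 15.999
Sum: 13×12.011 + 12×1.008 + 1×15.999 = 184.238 → 184.24 g/mol.

184.24 g/mol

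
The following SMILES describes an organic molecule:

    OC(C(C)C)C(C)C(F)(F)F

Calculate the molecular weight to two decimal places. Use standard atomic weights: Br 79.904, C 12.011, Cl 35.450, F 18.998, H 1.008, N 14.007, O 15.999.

170.17 g/mol

First, the molecular formula is C7H13F3O (counting implicit H from valence).
  C: 7 × 12.011 = 84.077
  F: 3 × 18.998 = 56.994
  H: 13 × 1.008 = 13.104
  O: 1 × 15.999 = 15.999
Sum: 7×12.011 + 3×18.998 + 13×1.008 + 1×15.999 = 170.174 → 170.17 g/mol.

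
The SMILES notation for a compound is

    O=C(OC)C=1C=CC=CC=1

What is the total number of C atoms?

Count every carbon token in the SMILES (each C, including those in ring-closure positions and inside branches).
Carbon count: 8.

8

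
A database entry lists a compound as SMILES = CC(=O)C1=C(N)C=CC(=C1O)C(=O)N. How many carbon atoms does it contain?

Count every carbon token in the SMILES (each C, including those in ring-closure positions and inside branches).
Carbon count: 9.

9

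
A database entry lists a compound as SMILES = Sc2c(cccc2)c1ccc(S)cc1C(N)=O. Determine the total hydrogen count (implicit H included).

11

Walk through each heavy atom and fill implicit hydrogens from standard valence (C 4, N 3, O 2, S 2, halogen 1); for lowercase aromatic atoms, an aromatic c carries 1 H when it has two neighbours and 0 H with three, and aromatic n carries 0 H:
  atom 1: S, bond orders sum to 1 (valence 2) → 1 H
  atom 2: aromatic c, 3 neighbours → 0 H
  atom 3: aromatic c, 3 neighbours → 0 H
  atom 4: aromatic c, 2 neighbours → 1 H
  atom 5: aromatic c, 2 neighbours → 1 H
  atom 6: aromatic c, 2 neighbours → 1 H
  atom 7: aromatic c, 2 neighbours → 1 H
  atom 8: aromatic c, 3 neighbours → 0 H
  atom 9: aromatic c, 2 neighbours → 1 H
  atom 10: aromatic c, 2 neighbours → 1 H
  atom 11: aromatic c, 3 neighbours → 0 H
  atom 12: S, bond orders sum to 1 (valence 2) → 1 H
  atom 13: aromatic c, 2 neighbours → 1 H
  atom 14: aromatic c, 3 neighbours → 0 H
  atom 15: C, bond orders sum to 4 (valence 4) → 0 H
  atom 16: N, bond orders sum to 1 (valence 3) → 2 H
  atom 17: O, bond orders sum to 2 (valence 2) → 0 H
Total hydrogens: 11.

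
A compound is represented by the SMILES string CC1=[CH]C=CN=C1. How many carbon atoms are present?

Count every carbon token in the SMILES (each C, including those in ring-closure positions and inside branches).
Carbon count: 6.

6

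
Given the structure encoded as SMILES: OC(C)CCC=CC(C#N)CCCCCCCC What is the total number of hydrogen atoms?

29

Walk through each heavy atom and fill implicit hydrogens from standard valence (C 4, N 3, O 2, S 2, halogen 1):
  atom 1: O, bond orders sum to 1 (valence 2) → 1 H
  atom 2: C, bond orders sum to 3 (valence 4) → 1 H
  atom 3: C, bond orders sum to 1 (valence 4) → 3 H
  atom 4: C, bond orders sum to 2 (valence 4) → 2 H
  atom 5: C, bond orders sum to 2 (valence 4) → 2 H
  atom 6: C, bond orders sum to 3 (valence 4) → 1 H
  atom 7: C, bond orders sum to 3 (valence 4) → 1 H
  atom 8: C, bond orders sum to 3 (valence 4) → 1 H
  atom 9: C, bond orders sum to 4 (valence 4) → 0 H
  atom 10: N, bond orders sum to 3 (valence 3) → 0 H
  atom 11: C, bond orders sum to 2 (valence 4) → 2 H
  atom 12: C, bond orders sum to 2 (valence 4) → 2 H
  atom 13: C, bond orders sum to 2 (valence 4) → 2 H
  atom 14: C, bond orders sum to 2 (valence 4) → 2 H
  atom 15: C, bond orders sum to 2 (valence 4) → 2 H
  atom 16: C, bond orders sum to 2 (valence 4) → 2 H
  atom 17: C, bond orders sum to 2 (valence 4) → 2 H
  atom 18: C, bond orders sum to 1 (valence 4) → 3 H
Total hydrogens: 29.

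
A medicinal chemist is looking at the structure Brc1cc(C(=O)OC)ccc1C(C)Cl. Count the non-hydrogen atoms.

Every atom symbol written in the SMILES (organic subset) is one heavy atom; implicit H are not written.
Heavy atoms by element → Br:1, C:10, Cl:1, O:2.
Total: 14.

14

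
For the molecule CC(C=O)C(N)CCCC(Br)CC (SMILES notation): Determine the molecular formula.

Walk through each heavy atom and fill implicit hydrogens from standard valence (C 4, N 3, O 2, S 2, halogen 1):
  atom 1: C, bond orders sum to 1 (valence 4) → 3 H
  atom 2: C, bond orders sum to 3 (valence 4) → 1 H
  atom 3: C, bond orders sum to 3 (valence 4) → 1 H
  atom 4: O, bond orders sum to 2 (valence 2) → 0 H
  atom 5: C, bond orders sum to 3 (valence 4) → 1 H
  atom 6: N, bond orders sum to 1 (valence 3) → 2 H
  atom 7: C, bond orders sum to 2 (valence 4) → 2 H
  atom 8: C, bond orders sum to 2 (valence 4) → 2 H
  atom 9: C, bond orders sum to 2 (valence 4) → 2 H
  atom 10: C, bond orders sum to 3 (valence 4) → 1 H
  atom 11: Br (halogen, monovalent) → 0 H
  atom 12: C, bond orders sum to 2 (valence 4) → 2 H
  atom 13: C, bond orders sum to 1 (valence 4) → 3 H
Totals → C:10, H:20, Br:1, N:1, O:1.

C10H20BrNO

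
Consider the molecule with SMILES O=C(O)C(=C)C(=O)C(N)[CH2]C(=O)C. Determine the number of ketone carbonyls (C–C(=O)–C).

The ketone motif appears at heavy-atom positions 6, 11 in the SMILES.
Other groups present: 1 alkene, 1 carboxylic acid, 1 primary amine.
Ketone count: 2.

2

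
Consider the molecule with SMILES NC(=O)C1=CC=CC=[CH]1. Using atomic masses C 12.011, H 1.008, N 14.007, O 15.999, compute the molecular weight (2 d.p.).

121.14 g/mol

First, the molecular formula is C7H7NO (counting implicit H from valence).
  C: 7 × 12.011 = 84.077
  H: 7 × 1.008 = 7.056
  N: 1 × 14.007 = 14.007
  O: 1 × 15.999 = 15.999
Sum: 7×12.011 + 7×1.008 + 1×14.007 + 1×15.999 = 121.139 → 121.14 g/mol.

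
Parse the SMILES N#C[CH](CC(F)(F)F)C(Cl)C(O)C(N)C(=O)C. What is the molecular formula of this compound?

C9H12ClF3N2O2

Walk through each heavy atom and fill implicit hydrogens from standard valence (C 4, N 3, O 2, S 2, halogen 1):
  atom 1: N, bond orders sum to 3 (valence 3) → 0 H
  atom 2: C, bond orders sum to 4 (valence 4) → 0 H
  atom 3: C with explicit H count 1
  atom 4: C, bond orders sum to 2 (valence 4) → 2 H
  atom 5: C, bond orders sum to 4 (valence 4) → 0 H
  atom 6: F (halogen, monovalent) → 0 H
  atom 7: F (halogen, monovalent) → 0 H
  atom 8: F (halogen, monovalent) → 0 H
  atom 9: C, bond orders sum to 3 (valence 4) → 1 H
  atom 10: Cl (halogen, monovalent) → 0 H
  atom 11: C, bond orders sum to 3 (valence 4) → 1 H
  atom 12: O, bond orders sum to 1 (valence 2) → 1 H
  atom 13: C, bond orders sum to 3 (valence 4) → 1 H
  atom 14: N, bond orders sum to 1 (valence 3) → 2 H
  atom 15: C, bond orders sum to 4 (valence 4) → 0 H
  atom 16: O, bond orders sum to 2 (valence 2) → 0 H
  atom 17: C, bond orders sum to 1 (valence 4) → 3 H
Totals → C:9, H:12, Cl:1, F:3, N:2, O:2.
In Hill order: C9H12ClF3N2O2.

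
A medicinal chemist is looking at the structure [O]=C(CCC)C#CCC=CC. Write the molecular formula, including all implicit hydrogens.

Walk through each heavy atom and fill implicit hydrogens from standard valence (C 4, N 3, O 2, S 2, halogen 1):
  atom 1: O with explicit H count 0
  atom 2: C, bond orders sum to 4 (valence 4) → 0 H
  atom 3: C, bond orders sum to 2 (valence 4) → 2 H
  atom 4: C, bond orders sum to 2 (valence 4) → 2 H
  atom 5: C, bond orders sum to 1 (valence 4) → 3 H
  atom 6: C, bond orders sum to 4 (valence 4) → 0 H
  atom 7: C, bond orders sum to 4 (valence 4) → 0 H
  atom 8: C, bond orders sum to 2 (valence 4) → 2 H
  atom 9: C, bond orders sum to 3 (valence 4) → 1 H
  atom 10: C, bond orders sum to 3 (valence 4) → 1 H
  atom 11: C, bond orders sum to 1 (valence 4) → 3 H
Totals → C:10, H:14, O:1.

C10H14O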